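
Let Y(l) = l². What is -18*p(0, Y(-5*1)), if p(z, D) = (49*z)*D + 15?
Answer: -270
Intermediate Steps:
p(z, D) = 15 + 49*D*z (p(z, D) = 49*D*z + 15 = 15 + 49*D*z)
-18*p(0, Y(-5*1)) = -18*(15 + 49*(-5*1)²*0) = -18*(15 + 49*(-5)²*0) = -18*(15 + 49*25*0) = -18*(15 + 0) = -18*15 = -270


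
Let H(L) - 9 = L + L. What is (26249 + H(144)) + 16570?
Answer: 43116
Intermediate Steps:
H(L) = 9 + 2*L (H(L) = 9 + (L + L) = 9 + 2*L)
(26249 + H(144)) + 16570 = (26249 + (9 + 2*144)) + 16570 = (26249 + (9 + 288)) + 16570 = (26249 + 297) + 16570 = 26546 + 16570 = 43116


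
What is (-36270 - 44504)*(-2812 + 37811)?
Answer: -2827009226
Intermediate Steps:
(-36270 - 44504)*(-2812 + 37811) = -80774*34999 = -2827009226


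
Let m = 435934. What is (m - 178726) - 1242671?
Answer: -985463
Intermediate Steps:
(m - 178726) - 1242671 = (435934 - 178726) - 1242671 = 257208 - 1242671 = -985463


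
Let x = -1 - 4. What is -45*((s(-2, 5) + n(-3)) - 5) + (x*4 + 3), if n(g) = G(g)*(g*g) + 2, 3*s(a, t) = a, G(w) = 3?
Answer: -1067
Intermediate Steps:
x = -5
s(a, t) = a/3
n(g) = 2 + 3*g² (n(g) = 3*(g*g) + 2 = 3*g² + 2 = 2 + 3*g²)
-45*((s(-2, 5) + n(-3)) - 5) + (x*4 + 3) = -45*(((⅓)*(-2) + (2 + 3*(-3)²)) - 5) + (-5*4 + 3) = -45*((-⅔ + (2 + 3*9)) - 5) + (-20 + 3) = -45*((-⅔ + (2 + 27)) - 5) - 17 = -45*((-⅔ + 29) - 5) - 17 = -45*(85/3 - 5) - 17 = -45*70/3 - 17 = -1050 - 17 = -1067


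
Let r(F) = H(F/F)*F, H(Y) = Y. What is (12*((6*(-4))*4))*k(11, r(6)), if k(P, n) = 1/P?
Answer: -1152/11 ≈ -104.73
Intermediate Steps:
r(F) = F (r(F) = (F/F)*F = 1*F = F)
(12*((6*(-4))*4))*k(11, r(6)) = (12*((6*(-4))*4))/11 = (12*(-24*4))*(1/11) = (12*(-96))*(1/11) = -1152*1/11 = -1152/11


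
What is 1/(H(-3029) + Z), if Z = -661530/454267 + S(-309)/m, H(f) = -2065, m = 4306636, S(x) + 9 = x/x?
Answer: -489090653953/1010684443549749 ≈ -0.00048392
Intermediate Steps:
S(x) = -8 (S(x) = -9 + x/x = -9 + 1 = -8)
Z = -712243136804/489090653953 (Z = -661530/454267 - 8/4306636 = -661530*1/454267 - 8*1/4306636 = -661530/454267 - 2/1076659 = -712243136804/489090653953 ≈ -1.4563)
1/(H(-3029) + Z) = 1/(-2065 - 712243136804/489090653953) = 1/(-1010684443549749/489090653953) = -489090653953/1010684443549749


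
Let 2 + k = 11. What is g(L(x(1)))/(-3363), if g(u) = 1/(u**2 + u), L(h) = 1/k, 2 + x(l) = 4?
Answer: -27/11210 ≈ -0.0024086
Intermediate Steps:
k = 9 (k = -2 + 11 = 9)
x(l) = 2 (x(l) = -2 + 4 = 2)
L(h) = 1/9
g(u) = 1/(u + u**2)
g(L(x(1)))/(-3363) = (1/((1/9)*(1 + 1/9)))/(-3363) = (9/(10/9))*(-1/3363) = (9*(9/10))*(-1/3363) = (81/10)*(-1/3363) = -27/11210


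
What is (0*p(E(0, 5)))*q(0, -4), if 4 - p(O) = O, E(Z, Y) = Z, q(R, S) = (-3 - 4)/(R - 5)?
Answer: 0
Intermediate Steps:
q(R, S) = -7/(-5 + R)
p(O) = 4 - O
(0*p(E(0, 5)))*q(0, -4) = (0*(4 - 1*0))*(-7/(-5 + 0)) = (0*(4 + 0))*(-7/(-5)) = (0*4)*(-7*(-⅕)) = 0*(7/5) = 0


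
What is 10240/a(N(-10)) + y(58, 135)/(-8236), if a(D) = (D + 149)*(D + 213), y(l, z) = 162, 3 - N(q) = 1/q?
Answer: 3950594639/13535375958 ≈ 0.29187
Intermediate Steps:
N(q) = 3 - 1/q
a(D) = (149 + D)*(213 + D)
10240/a(N(-10)) + y(58, 135)/(-8236) = 10240/(31737 + (3 - 1/(-10))² + 362*(3 - 1/(-10))) + 162/(-8236) = 10240/(31737 + (3 - 1*(-⅒))² + 362*(3 - 1*(-⅒))) + 162*(-1/8236) = 10240/(31737 + (3 + ⅒)² + 362*(3 + ⅒)) - 81/4118 = 10240/(31737 + (31/10)² + 362*(31/10)) - 81/4118 = 10240/(31737 + 961/100 + 5611/5) - 81/4118 = 10240/(3286881/100) - 81/4118 = 10240*(100/3286881) - 81/4118 = 1024000/3286881 - 81/4118 = 3950594639/13535375958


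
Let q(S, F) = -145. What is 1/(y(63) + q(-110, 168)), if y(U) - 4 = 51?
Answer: -1/90 ≈ -0.011111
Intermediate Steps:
y(U) = 55 (y(U) = 4 + 51 = 55)
1/(y(63) + q(-110, 168)) = 1/(55 - 145) = 1/(-90) = -1/90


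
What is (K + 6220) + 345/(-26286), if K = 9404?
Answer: 136897373/8762 ≈ 15624.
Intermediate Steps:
(K + 6220) + 345/(-26286) = (9404 + 6220) + 345/(-26286) = 15624 + 345*(-1/26286) = 15624 - 115/8762 = 136897373/8762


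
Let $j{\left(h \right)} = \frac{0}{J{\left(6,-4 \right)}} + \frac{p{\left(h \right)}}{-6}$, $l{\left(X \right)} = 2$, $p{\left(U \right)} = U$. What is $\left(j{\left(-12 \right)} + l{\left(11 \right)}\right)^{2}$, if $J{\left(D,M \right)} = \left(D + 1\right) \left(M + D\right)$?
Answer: $16$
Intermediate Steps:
$J{\left(D,M \right)} = \left(1 + D\right) \left(D + M\right)$
$j{\left(h \right)} = - \frac{h}{6}$ ($j{\left(h \right)} = \frac{0}{6 - 4 + 6^{2} + 6 \left(-4\right)} + \frac{h}{-6} = \frac{0}{6 - 4 + 36 - 24} + h \left(- \frac{1}{6}\right) = \frac{0}{14} - \frac{h}{6} = 0 \cdot \frac{1}{14} - \frac{h}{6} = 0 - \frac{h}{6} = - \frac{h}{6}$)
$\left(j{\left(-12 \right)} + l{\left(11 \right)}\right)^{2} = \left(\left(- \frac{1}{6}\right) \left(-12\right) + 2\right)^{2} = \left(2 + 2\right)^{2} = 4^{2} = 16$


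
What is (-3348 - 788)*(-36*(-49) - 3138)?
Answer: 5682864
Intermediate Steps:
(-3348 - 788)*(-36*(-49) - 3138) = -4136*(1764 - 3138) = -4136*(-1374) = 5682864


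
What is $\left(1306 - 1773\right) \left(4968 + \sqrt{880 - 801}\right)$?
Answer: $-2320056 - 467 \sqrt{79} \approx -2.3242 \cdot 10^{6}$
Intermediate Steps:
$\left(1306 - 1773\right) \left(4968 + \sqrt{880 - 801}\right) = - 467 \left(4968 + \sqrt{79}\right) = -2320056 - 467 \sqrt{79}$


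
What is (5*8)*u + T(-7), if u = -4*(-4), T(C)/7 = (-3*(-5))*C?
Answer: -95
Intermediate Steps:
T(C) = 105*C (T(C) = 7*((-3*(-5))*C) = 7*(15*C) = 105*C)
u = 16
(5*8)*u + T(-7) = (5*8)*16 + 105*(-7) = 40*16 - 735 = 640 - 735 = -95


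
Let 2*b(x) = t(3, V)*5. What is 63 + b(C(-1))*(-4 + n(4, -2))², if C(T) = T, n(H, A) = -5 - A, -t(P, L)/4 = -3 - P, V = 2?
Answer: 3003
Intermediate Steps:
t(P, L) = 12 + 4*P (t(P, L) = -4*(-3 - P) = 12 + 4*P)
b(x) = 60 (b(x) = ((12 + 4*3)*5)/2 = ((12 + 12)*5)/2 = (24*5)/2 = (½)*120 = 60)
63 + b(C(-1))*(-4 + n(4, -2))² = 63 + 60*(-4 + (-5 - 1*(-2)))² = 63 + 60*(-4 + (-5 + 2))² = 63 + 60*(-4 - 3)² = 63 + 60*(-7)² = 63 + 60*49 = 63 + 2940 = 3003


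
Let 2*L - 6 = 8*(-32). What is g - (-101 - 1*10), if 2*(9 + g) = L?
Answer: 79/2 ≈ 39.500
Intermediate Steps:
L = -125 (L = 3 + (8*(-32))/2 = 3 + (1/2)*(-256) = 3 - 128 = -125)
g = -143/2 (g = -9 + (1/2)*(-125) = -9 - 125/2 = -143/2 ≈ -71.500)
g - (-101 - 1*10) = -143/2 - (-101 - 1*10) = -143/2 - (-101 - 10) = -143/2 - 1*(-111) = -143/2 + 111 = 79/2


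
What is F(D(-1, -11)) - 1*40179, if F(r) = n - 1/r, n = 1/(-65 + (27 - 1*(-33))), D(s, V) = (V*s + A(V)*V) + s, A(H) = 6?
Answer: -11250171/280 ≈ -40179.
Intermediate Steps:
D(s, V) = s + 6*V + V*s (D(s, V) = (V*s + 6*V) + s = (6*V + V*s) + s = s + 6*V + V*s)
n = -1/5 (n = 1/(-65 + (27 + 33)) = 1/(-65 + 60) = 1/(-5) = -1/5 ≈ -0.20000)
F(r) = -1/5 - 1/r
F(D(-1, -11)) - 1*40179 = (-5 - (-1 + 6*(-11) - 11*(-1)))/(5*(-1 + 6*(-11) - 11*(-1))) - 1*40179 = (-5 - (-1 - 66 + 11))/(5*(-1 - 66 + 11)) - 40179 = (1/5)*(-5 - 1*(-56))/(-56) - 40179 = (1/5)*(-1/56)*(-5 + 56) - 40179 = (1/5)*(-1/56)*51 - 40179 = -51/280 - 40179 = -11250171/280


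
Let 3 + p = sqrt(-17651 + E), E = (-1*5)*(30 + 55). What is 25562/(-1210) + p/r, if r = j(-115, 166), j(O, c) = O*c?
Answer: -9759499/461978 - I*sqrt(4519)/9545 ≈ -21.125 - 0.0070428*I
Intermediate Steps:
E = -425 (E = -5*85 = -425)
p = -3 + 2*I*sqrt(4519) (p = -3 + sqrt(-17651 - 425) = -3 + sqrt(-18076) = -3 + 2*I*sqrt(4519) ≈ -3.0 + 134.45*I)
r = -19090 (r = -115*166 = -19090)
25562/(-1210) + p/r = 25562/(-1210) + (-3 + 2*I*sqrt(4519))/(-19090) = 25562*(-1/1210) + (-3 + 2*I*sqrt(4519))*(-1/19090) = -12781/605 + (3/19090 - I*sqrt(4519)/9545) = -9759499/461978 - I*sqrt(4519)/9545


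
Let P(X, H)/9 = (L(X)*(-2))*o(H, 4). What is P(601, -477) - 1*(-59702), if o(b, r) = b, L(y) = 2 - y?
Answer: -5083312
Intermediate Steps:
P(X, H) = 9*H*(-4 + 2*X) (P(X, H) = 9*(((2 - X)*(-2))*H) = 9*((-4 + 2*X)*H) = 9*(H*(-4 + 2*X)) = 9*H*(-4 + 2*X))
P(601, -477) - 1*(-59702) = 18*(-477)*(-2 + 601) - 1*(-59702) = 18*(-477)*599 + 59702 = -5143014 + 59702 = -5083312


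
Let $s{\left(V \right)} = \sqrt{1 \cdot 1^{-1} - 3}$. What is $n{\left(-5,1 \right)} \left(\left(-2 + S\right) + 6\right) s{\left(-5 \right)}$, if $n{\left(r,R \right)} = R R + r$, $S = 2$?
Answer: $- 24 i \sqrt{2} \approx - 33.941 i$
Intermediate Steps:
$n{\left(r,R \right)} = r + R^{2}$ ($n{\left(r,R \right)} = R^{2} + r = r + R^{2}$)
$s{\left(V \right)} = i \sqrt{2}$ ($s{\left(V \right)} = \sqrt{1 \cdot 1 - 3} = \sqrt{1 - 3} = \sqrt{-2} = i \sqrt{2}$)
$n{\left(-5,1 \right)} \left(\left(-2 + S\right) + 6\right) s{\left(-5 \right)} = \left(-5 + 1^{2}\right) \left(\left(-2 + 2\right) + 6\right) i \sqrt{2} = \left(-5 + 1\right) \left(0 + 6\right) i \sqrt{2} = \left(-4\right) 6 i \sqrt{2} = - 24 i \sqrt{2}$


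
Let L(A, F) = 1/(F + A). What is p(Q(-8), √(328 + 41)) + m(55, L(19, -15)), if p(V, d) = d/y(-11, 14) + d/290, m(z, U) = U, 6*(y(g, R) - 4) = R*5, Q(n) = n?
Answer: ¼ + 2751*√41/13630 ≈ 1.5424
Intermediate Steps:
L(A, F) = 1/(A + F)
y(g, R) = 4 + 5*R/6 (y(g, R) = 4 + (R*5)/6 = 4 + (5*R)/6 = 4 + 5*R/6)
p(V, d) = 917*d/13630 (p(V, d) = d/(4 + (⅚)*14) + d/290 = d/(4 + 35/3) + d*(1/290) = d/(47/3) + d/290 = d*(3/47) + d/290 = 3*d/47 + d/290 = 917*d/13630)
p(Q(-8), √(328 + 41)) + m(55, L(19, -15)) = 917*√(328 + 41)/13630 + 1/(19 - 15) = 917*√369/13630 + 1/4 = 917*(3*√41)/13630 + ¼ = 2751*√41/13630 + ¼ = ¼ + 2751*√41/13630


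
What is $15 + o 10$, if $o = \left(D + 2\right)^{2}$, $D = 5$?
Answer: $505$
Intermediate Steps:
$o = 49$ ($o = \left(5 + 2\right)^{2} = 7^{2} = 49$)
$15 + o 10 = 15 + 49 \cdot 10 = 15 + 490 = 505$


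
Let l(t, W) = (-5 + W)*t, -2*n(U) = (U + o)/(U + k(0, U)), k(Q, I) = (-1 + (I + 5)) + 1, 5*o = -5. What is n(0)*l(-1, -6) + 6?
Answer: 71/10 ≈ 7.1000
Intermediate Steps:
o = -1 (o = (⅕)*(-5) = -1)
k(Q, I) = 5 + I (k(Q, I) = (-1 + (5 + I)) + 1 = (4 + I) + 1 = 5 + I)
n(U) = -(-1 + U)/(2*(5 + 2*U)) (n(U) = -(U - 1)/(2*(U + (5 + U))) = -(-1 + U)/(2*(5 + 2*U)))
l(t, W) = t*(-5 + W)
n(0)*l(-1, -6) + 6 = ((1 - 1*0)/(2*(5 + 2*0)))*(-(-5 - 6)) + 6 = ((1 + 0)/(2*(5 + 0)))*(-1*(-11)) + 6 = ((½)*1/5)*11 + 6 = ((½)*(⅕)*1)*11 + 6 = (⅒)*11 + 6 = 11/10 + 6 = 71/10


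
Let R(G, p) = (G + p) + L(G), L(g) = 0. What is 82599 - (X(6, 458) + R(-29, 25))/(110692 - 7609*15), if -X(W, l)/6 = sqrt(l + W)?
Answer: 284388353/3443 - 24*sqrt(29)/3443 ≈ 82599.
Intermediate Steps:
R(G, p) = G + p (R(G, p) = (G + p) + 0 = G + p)
X(W, l) = -6*sqrt(W + l) (X(W, l) = -6*sqrt(l + W) = -6*sqrt(W + l))
82599 - (X(6, 458) + R(-29, 25))/(110692 - 7609*15) = 82599 - (-6*sqrt(6 + 458) + (-29 + 25))/(110692 - 7609*15) = 82599 - (-24*sqrt(29) - 4)/(110692 - 114135) = 82599 - (-24*sqrt(29) - 4)/(-3443) = 82599 - (-24*sqrt(29) - 4)*(-1)/3443 = 82599 - (-4 - 24*sqrt(29))*(-1)/3443 = 82599 - (4/3443 + 24*sqrt(29)/3443) = 82599 + (-4/3443 - 24*sqrt(29)/3443) = 284388353/3443 - 24*sqrt(29)/3443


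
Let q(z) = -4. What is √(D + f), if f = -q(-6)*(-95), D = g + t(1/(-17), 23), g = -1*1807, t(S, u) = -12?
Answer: I*√2199 ≈ 46.893*I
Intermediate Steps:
g = -1807
D = -1819 (D = -1807 - 12 = -1819)
f = -380 (f = -(-4)*(-95) = -1*380 = -380)
√(D + f) = √(-1819 - 380) = √(-2199) = I*√2199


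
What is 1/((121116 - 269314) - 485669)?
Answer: -1/633867 ≈ -1.5776e-6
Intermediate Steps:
1/((121116 - 269314) - 485669) = 1/(-148198 - 485669) = 1/(-633867) = -1/633867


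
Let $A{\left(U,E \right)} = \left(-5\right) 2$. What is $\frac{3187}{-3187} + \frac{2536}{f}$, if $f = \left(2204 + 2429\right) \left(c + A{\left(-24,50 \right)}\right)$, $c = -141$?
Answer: $- \frac{702119}{699583} \approx -1.0036$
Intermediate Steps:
$A{\left(U,E \right)} = -10$
$f = -699583$ ($f = \left(2204 + 2429\right) \left(-141 - 10\right) = 4633 \left(-151\right) = -699583$)
$\frac{3187}{-3187} + \frac{2536}{f} = \frac{3187}{-3187} + \frac{2536}{-699583} = 3187 \left(- \frac{1}{3187}\right) + 2536 \left(- \frac{1}{699583}\right) = -1 - \frac{2536}{699583} = - \frac{702119}{699583}$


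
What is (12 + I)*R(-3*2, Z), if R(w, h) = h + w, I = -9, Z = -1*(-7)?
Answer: 3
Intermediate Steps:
Z = 7
(12 + I)*R(-3*2, Z) = (12 - 9)*(7 - 3*2) = 3*(7 - 6) = 3*1 = 3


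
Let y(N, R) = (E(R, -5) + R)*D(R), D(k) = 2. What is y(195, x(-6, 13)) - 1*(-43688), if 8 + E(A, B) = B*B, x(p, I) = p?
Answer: 43710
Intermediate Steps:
E(A, B) = -8 + B**2 (E(A, B) = -8 + B*B = -8 + B**2)
y(N, R) = 34 + 2*R (y(N, R) = ((-8 + (-5)**2) + R)*2 = ((-8 + 25) + R)*2 = (17 + R)*2 = 34 + 2*R)
y(195, x(-6, 13)) - 1*(-43688) = (34 + 2*(-6)) - 1*(-43688) = (34 - 12) + 43688 = 22 + 43688 = 43710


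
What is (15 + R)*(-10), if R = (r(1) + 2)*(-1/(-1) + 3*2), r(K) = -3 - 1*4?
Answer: 200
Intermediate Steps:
r(K) = -7 (r(K) = -3 - 4 = -7)
R = -35 (R = (-7 + 2)*(-1/(-1) + 3*2) = -5*(-1*(-1) + 6) = -5*(1 + 6) = -5*7 = -35)
(15 + R)*(-10) = (15 - 35)*(-10) = -20*(-10) = 200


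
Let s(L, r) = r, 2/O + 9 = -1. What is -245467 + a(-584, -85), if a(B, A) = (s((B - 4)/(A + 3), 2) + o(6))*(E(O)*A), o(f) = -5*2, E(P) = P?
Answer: -245603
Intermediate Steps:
O = -⅕ (O = 2/(-9 - 1) = 2/(-10) = 2*(-⅒) = -⅕ ≈ -0.20000)
o(f) = -10
a(B, A) = 8*A/5 (a(B, A) = (2 - 10)*(-A/5) = -(-8)*A/5 = 8*A/5)
-245467 + a(-584, -85) = -245467 + (8/5)*(-85) = -245467 - 136 = -245603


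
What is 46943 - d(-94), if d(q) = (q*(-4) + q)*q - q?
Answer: 73357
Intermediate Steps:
d(q) = -q - 3*q**2 (d(q) = (-4*q + q)*q - q = (-3*q)*q - q = -3*q**2 - q = -q - 3*q**2)
46943 - d(-94) = 46943 - (-1)*(-94)*(1 + 3*(-94)) = 46943 - (-1)*(-94)*(1 - 282) = 46943 - (-1)*(-94)*(-281) = 46943 - 1*(-26414) = 46943 + 26414 = 73357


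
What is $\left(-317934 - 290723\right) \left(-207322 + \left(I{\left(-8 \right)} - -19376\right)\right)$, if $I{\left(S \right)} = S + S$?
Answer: $114404387034$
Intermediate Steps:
$I{\left(S \right)} = 2 S$
$\left(-317934 - 290723\right) \left(-207322 + \left(I{\left(-8 \right)} - -19376\right)\right) = \left(-317934 - 290723\right) \left(-207322 + \left(2 \left(-8\right) - -19376\right)\right) = - 608657 \left(-207322 + \left(-16 + 19376\right)\right) = - 608657 \left(-207322 + 19360\right) = \left(-608657\right) \left(-187962\right) = 114404387034$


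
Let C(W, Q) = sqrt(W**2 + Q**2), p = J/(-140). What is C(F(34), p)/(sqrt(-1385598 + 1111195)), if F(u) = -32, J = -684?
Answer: -I*sqrt(352234941323)/9604105 ≈ -0.061796*I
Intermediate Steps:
p = 171/35 (p = -684/(-140) = -684*(-1/140) = 171/35 ≈ 4.8857)
C(W, Q) = sqrt(Q**2 + W**2)
C(F(34), p)/(sqrt(-1385598 + 1111195)) = sqrt((171/35)**2 + (-32)**2)/(sqrt(-1385598 + 1111195)) = sqrt(29241/1225 + 1024)/(sqrt(-274403)) = sqrt(1283641/1225)/((I*sqrt(274403))) = (sqrt(1283641)/35)*(-I*sqrt(274403)/274403) = -I*sqrt(352234941323)/9604105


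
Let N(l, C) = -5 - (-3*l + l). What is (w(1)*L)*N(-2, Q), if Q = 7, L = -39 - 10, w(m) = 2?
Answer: 882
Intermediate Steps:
L = -49
N(l, C) = -5 + 2*l (N(l, C) = -5 - (-2)*l = -5 + 2*l)
(w(1)*L)*N(-2, Q) = (2*(-49))*(-5 + 2*(-2)) = -98*(-5 - 4) = -98*(-9) = 882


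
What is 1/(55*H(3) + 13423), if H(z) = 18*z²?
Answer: 1/22333 ≈ 4.4777e-5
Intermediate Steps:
1/(55*H(3) + 13423) = 1/(55*(18*3²) + 13423) = 1/(55*(18*9) + 13423) = 1/(55*162 + 13423) = 1/(8910 + 13423) = 1/22333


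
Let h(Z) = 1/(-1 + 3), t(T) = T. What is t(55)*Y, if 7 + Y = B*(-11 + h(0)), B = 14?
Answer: -8470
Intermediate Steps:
h(Z) = ½ (h(Z) = 1/2 = ½)
Y = -154 (Y = -7 + 14*(-11 + ½) = -7 + 14*(-21/2) = -7 - 147 = -154)
t(55)*Y = 55*(-154) = -8470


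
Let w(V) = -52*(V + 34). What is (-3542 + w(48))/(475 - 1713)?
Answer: 3903/619 ≈ 6.3053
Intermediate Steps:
w(V) = -1768 - 52*V (w(V) = -52*(34 + V) = -1768 - 52*V)
(-3542 + w(48))/(475 - 1713) = (-3542 + (-1768 - 52*48))/(475 - 1713) = (-3542 + (-1768 - 2496))/(-1238) = (-3542 - 4264)*(-1/1238) = -7806*(-1/1238) = 3903/619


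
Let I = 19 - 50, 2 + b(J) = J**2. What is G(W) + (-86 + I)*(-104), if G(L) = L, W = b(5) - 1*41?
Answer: 12150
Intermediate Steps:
b(J) = -2 + J**2
W = -18 (W = (-2 + 5**2) - 1*41 = (-2 + 25) - 41 = 23 - 41 = -18)
I = -31
G(W) + (-86 + I)*(-104) = -18 + (-86 - 31)*(-104) = -18 - 117*(-104) = -18 + 12168 = 12150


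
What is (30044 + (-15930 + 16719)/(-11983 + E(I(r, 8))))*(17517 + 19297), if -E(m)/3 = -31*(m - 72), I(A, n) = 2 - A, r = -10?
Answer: 19425348242162/17563 ≈ 1.1060e+9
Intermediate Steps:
E(m) = -6696 + 93*m (E(m) = -(-93)*(m - 72) = -(-93)*(-72 + m) = -3*(2232 - 31*m) = -6696 + 93*m)
(30044 + (-15930 + 16719)/(-11983 + E(I(r, 8))))*(17517 + 19297) = (30044 + (-15930 + 16719)/(-11983 + (-6696 + 93*(2 - 1*(-10)))))*(17517 + 19297) = (30044 + 789/(-11983 + (-6696 + 93*(2 + 10))))*36814 = (30044 + 789/(-11983 + (-6696 + 93*12)))*36814 = (30044 + 789/(-11983 + (-6696 + 1116)))*36814 = (30044 + 789/(-11983 - 5580))*36814 = (30044 + 789/(-17563))*36814 = (30044 + 789*(-1/17563))*36814 = (30044 - 789/17563)*36814 = (527661983/17563)*36814 = 19425348242162/17563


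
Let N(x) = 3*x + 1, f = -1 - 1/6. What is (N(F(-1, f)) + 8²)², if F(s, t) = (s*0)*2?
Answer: 4225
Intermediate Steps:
f = -7/6 (f = -1 - 1/6 = -1 - 1*⅙ = -1 - ⅙ = -7/6 ≈ -1.1667)
F(s, t) = 0 (F(s, t) = 0*2 = 0)
N(x) = 1 + 3*x
(N(F(-1, f)) + 8²)² = ((1 + 3*0) + 8²)² = ((1 + 0) + 64)² = (1 + 64)² = 65² = 4225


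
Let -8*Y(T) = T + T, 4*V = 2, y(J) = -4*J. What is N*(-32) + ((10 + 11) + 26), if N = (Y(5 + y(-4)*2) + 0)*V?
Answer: 195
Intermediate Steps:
V = ½ (V = (¼)*2 = ½ ≈ 0.50000)
Y(T) = -T/4 (Y(T) = -(T + T)/8 = -T/4)
N = -37/8 (N = (-(5 - 4*(-4)*2)/4 + 0)*(½) = (-(5 + 16*2)/4 + 0)*(½) = (-(5 + 32)/4 + 0)*(½) = (-¼*37 + 0)*(½) = (-37/4 + 0)*(½) = -37/4*½ = -37/8 ≈ -4.6250)
N*(-32) + ((10 + 11) + 26) = -37/8*(-32) + ((10 + 11) + 26) = 148 + (21 + 26) = 148 + 47 = 195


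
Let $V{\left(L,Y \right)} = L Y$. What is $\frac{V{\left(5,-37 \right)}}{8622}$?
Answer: $- \frac{185}{8622} \approx -0.021457$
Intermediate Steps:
$\frac{V{\left(5,-37 \right)}}{8622} = \frac{5 \left(-37\right)}{8622} = \left(-185\right) \frac{1}{8622} = - \frac{185}{8622}$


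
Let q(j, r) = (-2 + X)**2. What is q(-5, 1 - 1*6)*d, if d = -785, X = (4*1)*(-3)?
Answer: -153860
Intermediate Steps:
X = -12 (X = 4*(-3) = -12)
q(j, r) = 196 (q(j, r) = (-2 - 12)**2 = (-14)**2 = 196)
q(-5, 1 - 1*6)*d = 196*(-785) = -153860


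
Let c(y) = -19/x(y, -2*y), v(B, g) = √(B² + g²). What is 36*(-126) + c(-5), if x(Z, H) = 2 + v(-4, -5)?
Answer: -167794/37 - 19*√41/37 ≈ -4538.3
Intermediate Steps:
x(Z, H) = 2 + √41 (x(Z, H) = 2 + √((-4)² + (-5)²) = 2 + √(16 + 25) = 2 + √41)
c(y) = -19/(2 + √41)
36*(-126) + c(-5) = 36*(-126) + (38/37 - 19*√41/37) = -4536 + (38/37 - 19*√41/37) = -167794/37 - 19*√41/37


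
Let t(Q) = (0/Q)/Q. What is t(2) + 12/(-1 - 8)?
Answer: -4/3 ≈ -1.3333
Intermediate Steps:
t(Q) = 0 (t(Q) = 0/Q = 0)
t(2) + 12/(-1 - 8) = 0 + 12/(-1 - 8) = 0 + 12/(-9) = 0 + 12*(-⅑) = 0 - 4/3 = -4/3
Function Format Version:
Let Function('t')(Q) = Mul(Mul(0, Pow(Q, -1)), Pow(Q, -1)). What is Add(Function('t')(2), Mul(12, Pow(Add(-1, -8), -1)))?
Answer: Rational(-4, 3) ≈ -1.3333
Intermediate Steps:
Function('t')(Q) = 0 (Function('t')(Q) = Mul(0, Pow(Q, -1)) = 0)
Add(Function('t')(2), Mul(12, Pow(Add(-1, -8), -1))) = Add(0, Mul(12, Pow(Add(-1, -8), -1))) = Add(0, Mul(12, Pow(-9, -1))) = Add(0, Mul(12, Rational(-1, 9))) = Add(0, Rational(-4, 3)) = Rational(-4, 3)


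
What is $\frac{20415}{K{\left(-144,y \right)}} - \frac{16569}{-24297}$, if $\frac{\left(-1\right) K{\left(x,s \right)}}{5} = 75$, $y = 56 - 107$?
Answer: $- \frac{1554952}{28925} \approx -53.758$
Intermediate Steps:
$y = -51$
$K{\left(x,s \right)} = -375$ ($K{\left(x,s \right)} = \left(-5\right) 75 = -375$)
$\frac{20415}{K{\left(-144,y \right)}} - \frac{16569}{-24297} = \frac{20415}{-375} - \frac{16569}{-24297} = 20415 \left(- \frac{1}{375}\right) - - \frac{789}{1157} = - \frac{1361}{25} + \frac{789}{1157} = - \frac{1554952}{28925}$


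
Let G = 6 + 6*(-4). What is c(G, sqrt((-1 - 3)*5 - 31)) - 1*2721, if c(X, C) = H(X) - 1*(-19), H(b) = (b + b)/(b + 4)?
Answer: -18896/7 ≈ -2699.4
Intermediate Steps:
H(b) = 2*b/(4 + b) (H(b) = (2*b)/(4 + b) = 2*b/(4 + b))
G = -18 (G = 6 - 24 = -18)
c(X, C) = 19 + 2*X/(4 + X) (c(X, C) = 2*X/(4 + X) - 1*(-19) = 2*X/(4 + X) + 19 = 19 + 2*X/(4 + X))
c(G, sqrt((-1 - 3)*5 - 31)) - 1*2721 = (76 + 21*(-18))/(4 - 18) - 1*2721 = (76 - 378)/(-14) - 2721 = -1/14*(-302) - 2721 = 151/7 - 2721 = -18896/7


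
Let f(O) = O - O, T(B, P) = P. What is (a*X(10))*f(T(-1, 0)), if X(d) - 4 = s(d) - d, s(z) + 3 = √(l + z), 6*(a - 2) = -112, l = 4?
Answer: 0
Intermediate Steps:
a = -50/3 (a = 2 + (⅙)*(-112) = 2 - 56/3 = -50/3 ≈ -16.667)
s(z) = -3 + √(4 + z)
f(O) = 0
X(d) = 1 + √(4 + d) - d (X(d) = 4 + ((-3 + √(4 + d)) - d) = 4 + (-3 + √(4 + d) - d) = 1 + √(4 + d) - d)
(a*X(10))*f(T(-1, 0)) = -50*(1 + √(4 + 10) - 1*10)/3*0 = -50*(1 + √14 - 10)/3*0 = -50*(-9 + √14)/3*0 = (150 - 50*√14/3)*0 = 0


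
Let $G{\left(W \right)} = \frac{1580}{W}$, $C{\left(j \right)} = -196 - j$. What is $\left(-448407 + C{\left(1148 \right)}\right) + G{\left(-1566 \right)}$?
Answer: $- \frac{352155823}{783} \approx -4.4975 \cdot 10^{5}$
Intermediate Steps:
$\left(-448407 + C{\left(1148 \right)}\right) + G{\left(-1566 \right)} = \left(-448407 - 1344\right) + \frac{1580}{-1566} = \left(-448407 - 1344\right) + 1580 \left(- \frac{1}{1566}\right) = \left(-448407 - 1344\right) - \frac{790}{783} = -449751 - \frac{790}{783} = - \frac{352155823}{783}$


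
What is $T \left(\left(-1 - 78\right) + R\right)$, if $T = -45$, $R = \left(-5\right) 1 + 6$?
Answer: $3510$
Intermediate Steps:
$R = 1$ ($R = -5 + 6 = 1$)
$T \left(\left(-1 - 78\right) + R\right) = - 45 \left(\left(-1 - 78\right) + 1\right) = - 45 \left(-79 + 1\right) = \left(-45\right) \left(-78\right) = 3510$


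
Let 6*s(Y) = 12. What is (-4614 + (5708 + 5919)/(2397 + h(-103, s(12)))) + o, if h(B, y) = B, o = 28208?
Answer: 54136263/2294 ≈ 23599.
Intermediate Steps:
s(Y) = 2 (s(Y) = (1/6)*12 = 2)
(-4614 + (5708 + 5919)/(2397 + h(-103, s(12)))) + o = (-4614 + (5708 + 5919)/(2397 - 103)) + 28208 = (-4614 + 11627/2294) + 28208 = -10572889/2294 + 28208 = 54136263/2294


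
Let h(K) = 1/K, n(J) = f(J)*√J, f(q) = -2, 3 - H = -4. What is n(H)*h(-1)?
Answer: 2*√7 ≈ 5.2915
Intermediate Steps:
H = 7 (H = 3 - 1*(-4) = 3 + 4 = 7)
n(J) = -2*√J
n(H)*h(-1) = -2*√7/(-1) = -2*√7*(-1) = 2*√7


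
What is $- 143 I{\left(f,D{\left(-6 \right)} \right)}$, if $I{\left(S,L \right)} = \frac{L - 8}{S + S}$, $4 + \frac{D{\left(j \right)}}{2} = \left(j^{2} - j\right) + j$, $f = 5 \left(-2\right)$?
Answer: $\frac{2002}{5} \approx 400.4$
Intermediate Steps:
$f = -10$
$D{\left(j \right)} = -8 + 2 j^{2}$ ($D{\left(j \right)} = -8 + 2 \left(\left(j^{2} - j\right) + j\right) = -8 + 2 j^{2}$)
$I{\left(S,L \right)} = \frac{-8 + L}{2 S}$
$- 143 I{\left(f,D{\left(-6 \right)} \right)} = - 143 \frac{-8 - \left(8 - 2 \left(-6\right)^{2}\right)}{2 \left(-10\right)} = - 143 \cdot \frac{1}{2} \left(- \frac{1}{10}\right) \left(-8 + \left(-8 + 2 \cdot 36\right)\right) = - 143 \cdot \frac{1}{2} \left(- \frac{1}{10}\right) \left(-8 + \left(-8 + 72\right)\right) = - 143 \cdot \frac{1}{2} \left(- \frac{1}{10}\right) \left(-8 + 64\right) = - 143 \cdot \frac{1}{2} \left(- \frac{1}{10}\right) 56 = \left(-143\right) \left(- \frac{14}{5}\right) = \frac{2002}{5}$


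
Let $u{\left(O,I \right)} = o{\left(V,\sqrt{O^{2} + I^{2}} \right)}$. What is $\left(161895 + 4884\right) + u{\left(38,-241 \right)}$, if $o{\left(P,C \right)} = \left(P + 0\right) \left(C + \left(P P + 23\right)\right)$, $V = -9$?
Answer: $165843 - 45 \sqrt{2381} \approx 1.6365 \cdot 10^{5}$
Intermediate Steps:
$o{\left(P,C \right)} = P \left(23 + C + P^{2}\right)$ ($o{\left(P,C \right)} = P \left(C + \left(P^{2} + 23\right)\right) = P \left(C + \left(23 + P^{2}\right)\right) = P \left(23 + C + P^{2}\right)$)
$u{\left(O,I \right)} = -936 - 9 \sqrt{I^{2} + O^{2}}$ ($u{\left(O,I \right)} = - 9 \left(23 + \sqrt{O^{2} + I^{2}} + \left(-9\right)^{2}\right) = - 9 \left(23 + \sqrt{I^{2} + O^{2}} + 81\right) = - 9 \left(104 + \sqrt{I^{2} + O^{2}}\right) = -936 - 9 \sqrt{I^{2} + O^{2}}$)
$\left(161895 + 4884\right) + u{\left(38,-241 \right)} = \left(161895 + 4884\right) - \left(936 + 9 \sqrt{\left(-241\right)^{2} + 38^{2}}\right) = 166779 - \left(936 + 9 \sqrt{58081 + 1444}\right) = 166779 - \left(936 + 9 \sqrt{59525}\right) = 166779 - \left(936 + 9 \cdot 5 \sqrt{2381}\right) = 166779 - \left(936 + 45 \sqrt{2381}\right) = 165843 - 45 \sqrt{2381}$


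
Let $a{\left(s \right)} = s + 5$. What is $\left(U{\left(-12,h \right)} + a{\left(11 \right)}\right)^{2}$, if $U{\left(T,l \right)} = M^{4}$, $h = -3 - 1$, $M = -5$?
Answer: $410881$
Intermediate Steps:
$a{\left(s \right)} = 5 + s$
$h = -4$
$U{\left(T,l \right)} = 625$ ($U{\left(T,l \right)} = \left(-5\right)^{4} = 625$)
$\left(U{\left(-12,h \right)} + a{\left(11 \right)}\right)^{2} = \left(625 + \left(5 + 11\right)\right)^{2} = \left(625 + 16\right)^{2} = 641^{2} = 410881$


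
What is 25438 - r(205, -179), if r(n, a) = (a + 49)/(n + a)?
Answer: 25443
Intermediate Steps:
r(n, a) = (49 + a)/(a + n)
25438 - r(205, -179) = 25438 - (49 - 179)/(-179 + 205) = 25438 - (-130)/26 = 25438 - 1*(-5) = 25438 + 5 = 25443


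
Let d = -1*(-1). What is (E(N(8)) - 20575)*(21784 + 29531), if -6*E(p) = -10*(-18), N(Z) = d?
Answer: -1057345575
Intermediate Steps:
d = 1
N(Z) = 1
E(p) = -30 (E(p) = -(-5)*(-18)/3 = -⅙*180 = -30)
(E(N(8)) - 20575)*(21784 + 29531) = (-30 - 20575)*(21784 + 29531) = -20605*51315 = -1057345575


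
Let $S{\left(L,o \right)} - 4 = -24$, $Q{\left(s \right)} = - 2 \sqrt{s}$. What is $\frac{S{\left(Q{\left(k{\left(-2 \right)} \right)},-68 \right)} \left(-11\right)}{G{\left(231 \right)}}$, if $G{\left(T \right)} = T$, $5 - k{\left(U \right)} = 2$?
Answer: $\frac{20}{21} \approx 0.95238$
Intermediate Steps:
$k{\left(U \right)} = 3$ ($k{\left(U \right)} = 5 - 2 = 3$)
$S{\left(L,o \right)} = -20$ ($S{\left(L,o \right)} = 4 - 24 = -20$)
$\frac{S{\left(Q{\left(k{\left(-2 \right)} \right)},-68 \right)} \left(-11\right)}{G{\left(231 \right)}} = \frac{\left(-20\right) \left(-11\right)}{231} = 220 \cdot \frac{1}{231} = \frac{20}{21}$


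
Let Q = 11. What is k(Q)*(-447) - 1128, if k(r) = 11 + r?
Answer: -10962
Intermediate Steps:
k(Q)*(-447) - 1128 = (11 + 11)*(-447) - 1128 = 22*(-447) - 1128 = -9834 - 1128 = -10962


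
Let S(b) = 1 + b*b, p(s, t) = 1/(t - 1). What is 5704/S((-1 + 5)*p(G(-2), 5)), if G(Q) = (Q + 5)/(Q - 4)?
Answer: 2852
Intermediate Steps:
G(Q) = (5 + Q)/(-4 + Q)
p(s, t) = 1/(-1 + t)
S(b) = 1 + b²
5704/S((-1 + 5)*p(G(-2), 5)) = 5704/(1 + ((-1 + 5)/(-1 + 5))²) = 5704/(1 + (4/4)²) = 5704/(1 + (4*(¼))²) = 5704/(1 + 1²) = 5704/(1 + 1) = 5704/2 = 5704*(½) = 2852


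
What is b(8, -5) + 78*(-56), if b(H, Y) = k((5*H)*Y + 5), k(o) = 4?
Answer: -4364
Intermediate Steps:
b(H, Y) = 4
b(8, -5) + 78*(-56) = 4 + 78*(-56) = 4 - 4368 = -4364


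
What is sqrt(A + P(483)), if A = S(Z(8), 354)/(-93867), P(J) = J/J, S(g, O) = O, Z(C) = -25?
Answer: sqrt(975309419)/31289 ≈ 0.99811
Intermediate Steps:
P(J) = 1
A = -118/31289 (A = 354/(-93867) = 354*(-1/93867) = -118/31289 ≈ -0.0037713)
sqrt(A + P(483)) = sqrt(-118/31289 + 1) = sqrt(31171/31289) = sqrt(975309419)/31289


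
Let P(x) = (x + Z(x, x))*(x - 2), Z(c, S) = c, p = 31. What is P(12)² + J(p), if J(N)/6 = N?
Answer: 57786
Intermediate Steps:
J(N) = 6*N
P(x) = 2*x*(-2 + x) (P(x) = (x + x)*(x - 2) = (2*x)*(-2 + x) = 2*x*(-2 + x))
P(12)² + J(p) = (2*12*(-2 + 12))² + 6*31 = (2*12*10)² + 186 = 240² + 186 = 57600 + 186 = 57786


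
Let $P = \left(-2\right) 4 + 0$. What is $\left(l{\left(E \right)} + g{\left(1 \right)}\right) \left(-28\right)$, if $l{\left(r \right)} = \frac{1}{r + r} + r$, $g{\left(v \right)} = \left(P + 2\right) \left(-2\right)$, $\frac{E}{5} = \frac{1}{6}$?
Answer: $- \frac{5642}{15} \approx -376.13$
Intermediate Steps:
$E = \frac{5}{6} \approx 0.83333$
$P = -8$ ($P = -8 + 0 = -8$)
$g{\left(v \right)} = 12$ ($g{\left(v \right)} = \left(-8 + 2\right) \left(-2\right) = \left(-6\right) \left(-2\right) = 12$)
$l{\left(r \right)} = r + \frac{1}{2 r}$ ($l{\left(r \right)} = \frac{1}{2 r} + r = r + \frac{1}{2 r}$)
$\left(l{\left(E \right)} + g{\left(1 \right)}\right) \left(-28\right) = \left(\left(\frac{5}{6} + \frac{1}{2 \cdot \frac{5}{6}}\right) + 12\right) \left(-28\right) = \left(\left(\frac{5}{6} + \frac{1}{2} \cdot \frac{6}{5}\right) + 12\right) \left(-28\right) = \left(\left(\frac{5}{6} + \frac{3}{5}\right) + 12\right) \left(-28\right) = \left(\frac{43}{30} + 12\right) \left(-28\right) = \frac{403}{30} \left(-28\right) = - \frac{5642}{15}$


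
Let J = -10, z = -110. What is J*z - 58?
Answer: 1042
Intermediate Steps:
J*z - 58 = -10*(-110) - 58 = 1100 - 58 = 1042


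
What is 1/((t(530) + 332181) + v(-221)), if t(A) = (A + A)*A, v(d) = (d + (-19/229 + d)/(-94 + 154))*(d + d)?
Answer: 1145/1137318933 ≈ 1.0068e-6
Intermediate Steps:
v(d) = 2*d*(-19/13740 + 61*d/60) (v(d) = (d + (-19*1/229 + d)/60)*(2*d) = (d + (-19/229 + d)*(1/60))*(2*d) = (d + (-19/13740 + d/60))*(2*d) = (-19/13740 + 61*d/60)*(2*d) = 2*d*(-19/13740 + 61*d/60))
t(A) = 2*A² (t(A) = (2*A)*A = 2*A²)
1/((t(530) + 332181) + v(-221)) = 1/((2*530² + 332181) + (1/6870)*(-221)*(-19 + 13969*(-221))) = 1/((2*280900 + 332181) + (1/6870)*(-221)*(-19 - 3087149)) = 1/((561800 + 332181) + (1/6870)*(-221)*(-3087168)) = 1/(893981 + 113710688/1145) = 1/(1137318933/1145) = 1145/1137318933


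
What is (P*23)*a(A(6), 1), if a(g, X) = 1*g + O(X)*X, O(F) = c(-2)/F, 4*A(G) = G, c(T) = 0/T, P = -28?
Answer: -966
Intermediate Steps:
c(T) = 0
A(G) = G/4
O(F) = 0 (O(F) = 0/F = 0)
a(g, X) = g (a(g, X) = 1*g + 0*X = g + 0 = g)
(P*23)*a(A(6), 1) = (-28*23)*((¼)*6) = -644*3/2 = -966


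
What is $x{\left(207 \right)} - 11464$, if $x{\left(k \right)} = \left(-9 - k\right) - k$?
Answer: $-11887$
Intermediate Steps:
$x{\left(k \right)} = -9 - 2 k$
$x{\left(207 \right)} - 11464 = \left(-9 - 414\right) - 11464 = -423 - 11464 = -11887$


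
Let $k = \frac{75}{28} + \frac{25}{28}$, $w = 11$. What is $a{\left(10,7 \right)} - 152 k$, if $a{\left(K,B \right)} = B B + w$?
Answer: $- \frac{3380}{7} \approx -482.86$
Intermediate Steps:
$k = \frac{25}{7}$ ($k = 75 \cdot \frac{1}{28} + 25 \cdot \frac{1}{28} = \frac{75}{28} + \frac{25}{28} = \frac{25}{7} \approx 3.5714$)
$a{\left(K,B \right)} = 11 + B^{2}$ ($a{\left(K,B \right)} = B B + 11 = B^{2} + 11 = 11 + B^{2}$)
$a{\left(10,7 \right)} - 152 k = \left(11 + 7^{2}\right) - \frac{3800}{7} = \left(11 + 49\right) - \frac{3800}{7} = 60 - \frac{3800}{7} = - \frac{3380}{7}$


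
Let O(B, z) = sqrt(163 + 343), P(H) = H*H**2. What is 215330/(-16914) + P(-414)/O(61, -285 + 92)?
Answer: -107665/8457 - 1542564*sqrt(506)/11 ≈ -3.1545e+6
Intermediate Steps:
P(H) = H**3
O(B, z) = sqrt(506)
215330/(-16914) + P(-414)/O(61, -285 + 92) = 215330/(-16914) + (-414)**3/(sqrt(506)) = 215330*(-1/16914) - 1542564*sqrt(506)/11 = -107665/8457 - 1542564*sqrt(506)/11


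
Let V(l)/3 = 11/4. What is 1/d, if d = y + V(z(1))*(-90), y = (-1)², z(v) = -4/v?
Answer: -2/1483 ≈ -0.0013486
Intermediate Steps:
V(l) = 33/4 (V(l) = 3*(11/4) = 33/4)
y = 1
d = -1483/2 (d = 1 + (33/4)*(-90) = 1 - 1485/2 = -1483/2 ≈ -741.50)
1/d = 1/(-1483/2) = -2/1483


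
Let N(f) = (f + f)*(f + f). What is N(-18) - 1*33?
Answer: 1263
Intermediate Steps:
N(f) = 4*f² (N(f) = (2*f)*(2*f) = 4*f²)
N(-18) - 1*33 = 4*(-18)² - 1*33 = 4*324 - 33 = 1296 - 33 = 1263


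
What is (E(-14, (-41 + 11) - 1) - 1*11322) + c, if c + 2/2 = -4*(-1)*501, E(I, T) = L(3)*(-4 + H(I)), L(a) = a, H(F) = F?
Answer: -9373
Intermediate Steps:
E(I, T) = -12 + 3*I (E(I, T) = 3*(-4 + I) = -12 + 3*I)
c = 2003 (c = -1 - 4*(-1)*501 = -1 + 4*501 = -1 + 2004 = 2003)
(E(-14, (-41 + 11) - 1) - 1*11322) + c = ((-12 + 3*(-14)) - 1*11322) + 2003 = ((-12 - 42) - 11322) + 2003 = (-54 - 11322) + 2003 = -11376 + 2003 = -9373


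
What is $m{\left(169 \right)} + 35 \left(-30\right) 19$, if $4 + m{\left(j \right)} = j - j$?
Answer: $-19954$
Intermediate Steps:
$m{\left(j \right)} = -4$ ($m{\left(j \right)} = -4 + \left(j - j\right) = -4 + 0 = -4$)
$m{\left(169 \right)} + 35 \left(-30\right) 19 = -4 + 35 \left(-30\right) 19 = -4 - 19950 = -19954$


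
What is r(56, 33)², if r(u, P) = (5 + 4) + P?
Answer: 1764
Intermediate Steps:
r(u, P) = 9 + P
r(56, 33)² = (9 + 33)² = 42² = 1764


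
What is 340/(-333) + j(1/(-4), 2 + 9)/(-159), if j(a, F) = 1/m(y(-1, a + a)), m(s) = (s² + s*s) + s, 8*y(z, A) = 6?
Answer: -10044/9805 ≈ -1.0244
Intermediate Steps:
y(z, A) = ¾ (y(z, A) = (⅛)*6 = ¾)
m(s) = s + 2*s² (m(s) = (s² + s²) + s = 2*s² + s = s + 2*s²)
j(a, F) = 8/15 (j(a, F) = 1/(3*(1 + 2*(¾))/4) = 1/(3*(1 + 3/2)/4) = 1/((¾)*(5/2)) = 1/(15/8) = 8/15)
340/(-333) + j(1/(-4), 2 + 9)/(-159) = 340/(-333) + (8/15)/(-159) = 340*(-1/333) + (8/15)*(-1/159) = -340/333 - 8/2385 = -10044/9805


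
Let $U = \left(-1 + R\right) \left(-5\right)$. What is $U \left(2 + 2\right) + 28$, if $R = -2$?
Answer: $88$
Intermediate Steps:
$U = 15$ ($U = \left(-1 - 2\right) \left(-5\right) = \left(-3\right) \left(-5\right) = 15$)
$U \left(2 + 2\right) + 28 = 15 \left(2 + 2\right) + 28 = 15 \cdot 4 + 28 = 60 + 28 = 88$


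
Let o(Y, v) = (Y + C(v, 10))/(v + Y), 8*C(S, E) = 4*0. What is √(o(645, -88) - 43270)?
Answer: I*√13424114965/557 ≈ 208.01*I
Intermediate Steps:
C(S, E) = 0 (C(S, E) = (4*0)/8 = (⅛)*0 = 0)
o(Y, v) = Y/(Y + v) (o(Y, v) = (Y + 0)/(v + Y) = Y/(Y + v))
√(o(645, -88) - 43270) = √(645/(645 - 88) - 43270) = √(645/557 - 43270) = √(-24100745/557) = I*√13424114965/557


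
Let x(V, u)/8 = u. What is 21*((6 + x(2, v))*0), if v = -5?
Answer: 0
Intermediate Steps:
x(V, u) = 8*u
21*((6 + x(2, v))*0) = 21*((6 + 8*(-5))*0) = 21*((6 - 40)*0) = 21*(-34*0) = 21*0 = 0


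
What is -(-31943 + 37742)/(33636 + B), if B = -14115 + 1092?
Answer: -1933/6871 ≈ -0.28133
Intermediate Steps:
B = -13023
-(-31943 + 37742)/(33636 + B) = -(-31943 + 37742)/(33636 - 13023) = -5799/20613 = -1*1933/6871 = -1933/6871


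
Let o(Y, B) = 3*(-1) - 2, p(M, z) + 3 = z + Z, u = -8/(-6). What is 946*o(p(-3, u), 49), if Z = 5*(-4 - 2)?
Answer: -4730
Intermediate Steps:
Z = -30 (Z = 5*(-6) = -30)
u = 4/3 (u = -8*(-1/6) = 4/3 ≈ 1.3333)
p(M, z) = -33 + z (p(M, z) = -3 + (z - 30) = -3 + (-30 + z) = -33 + z)
o(Y, B) = -5 (o(Y, B) = -3 - 2 = -5)
946*o(p(-3, u), 49) = 946*(-5) = -4730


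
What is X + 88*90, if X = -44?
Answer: 7876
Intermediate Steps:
X + 88*90 = -44 + 88*90 = -44 + 7920 = 7876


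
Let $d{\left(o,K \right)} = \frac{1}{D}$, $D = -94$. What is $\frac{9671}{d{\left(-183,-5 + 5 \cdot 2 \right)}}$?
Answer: $-909074$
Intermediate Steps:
$d{\left(o,K \right)} = - \frac{1}{94}$ ($d{\left(o,K \right)} = \frac{1}{-94} = - \frac{1}{94}$)
$\frac{9671}{d{\left(-183,-5 + 5 \cdot 2 \right)}} = \frac{9671}{- \frac{1}{94}} = 9671 \left(-94\right) = -909074$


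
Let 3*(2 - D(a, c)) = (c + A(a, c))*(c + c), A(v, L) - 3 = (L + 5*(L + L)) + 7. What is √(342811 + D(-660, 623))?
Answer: I*√24897351/3 ≈ 1663.2*I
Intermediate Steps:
A(v, L) = 10 + 11*L (A(v, L) = 3 + ((L + 5*(L + L)) + 7) = 3 + ((L + 5*(2*L)) + 7) = 3 + ((L + 10*L) + 7) = 3 + (11*L + 7) = 3 + (7 + 11*L) = 10 + 11*L)
D(a, c) = 2 - 2*c*(10 + 12*c)/3 (D(a, c) = 2 - (c + (10 + 11*c))*(c + c)/3 = 2 - (10 + 12*c)*2*c/3 = 2 - 2*c*(10 + 12*c)/3)
√(342811 + D(-660, 623)) = √(342811 + (2 - 8*623² - 20/3*623)) = √(342811 + (2 - 8*388129 - 12460/3)) = √(342811 + (2 - 3105032 - 12460/3)) = √(342811 - 9327550/3) = √(-8299117/3) = I*√24897351/3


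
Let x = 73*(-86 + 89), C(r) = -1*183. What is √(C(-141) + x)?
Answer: 6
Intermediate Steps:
C(r) = -183
x = 219 (x = 73*3 = 219)
√(C(-141) + x) = √(-183 + 219) = √36 = 6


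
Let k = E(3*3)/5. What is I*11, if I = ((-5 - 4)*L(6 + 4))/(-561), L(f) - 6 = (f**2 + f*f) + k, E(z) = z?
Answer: 3117/85 ≈ 36.671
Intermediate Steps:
k = 9/5 (k = (3*3)/5 = 9*(1/5) = 9/5 ≈ 1.8000)
L(f) = 39/5 + 2*f**2 (L(f) = 6 + ((f**2 + f*f) + 9/5) = 6 + ((f**2 + f**2) + 9/5) = 6 + (2*f**2 + 9/5) = 6 + (9/5 + 2*f**2) = 39/5 + 2*f**2)
I = 3117/935 (I = ((-5 - 4)*(39/5 + 2*(6 + 4)**2))/(-561) = -9*(39/5 + 2*10**2)*(-1/561) = -9*(39/5 + 2*100)*(-1/561) = -9*(39/5 + 200)*(-1/561) = -9*1039/5*(-1/561) = -9351/5*(-1/561) = 3117/935 ≈ 3.3337)
I*11 = (3117/935)*11 = 3117/85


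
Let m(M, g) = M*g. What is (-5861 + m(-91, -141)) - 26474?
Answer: -19504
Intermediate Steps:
(-5861 + m(-91, -141)) - 26474 = (-5861 - 91*(-141)) - 26474 = (-5861 + 12831) - 26474 = 6970 - 26474 = -19504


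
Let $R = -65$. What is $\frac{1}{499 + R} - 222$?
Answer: $- \frac{96347}{434} \approx -222.0$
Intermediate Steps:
$\frac{1}{499 + R} - 222 = \frac{1}{499 - 65} - 222 = \frac{1}{434} - 222 = - \frac{96347}{434}$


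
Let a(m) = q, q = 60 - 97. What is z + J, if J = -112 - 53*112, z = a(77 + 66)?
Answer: -6085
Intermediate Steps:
q = -37
a(m) = -37
z = -37
J = -6048 (J = -112 - 5936 = -6048)
z + J = -37 - 6048 = -6085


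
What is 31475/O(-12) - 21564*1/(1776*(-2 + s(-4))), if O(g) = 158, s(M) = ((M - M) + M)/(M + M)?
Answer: 605948/2923 ≈ 207.30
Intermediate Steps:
s(M) = ½ (s(M) = (0 + M)/((2*M)) = M*(1/(2*M)) = ½)
31475/O(-12) - 21564*1/(1776*(-2 + s(-4))) = 31475/158 - 21564*1/(1776*(-2 + ½)) = 31475*(1/158) - 21564/((4*(-3/2))*444) = 31475/158 - 21564/((-6*444)) = 31475/158 - 21564/(-2664) = 31475/158 - 21564*(-1/2664) = 31475/158 + 599/74 = 605948/2923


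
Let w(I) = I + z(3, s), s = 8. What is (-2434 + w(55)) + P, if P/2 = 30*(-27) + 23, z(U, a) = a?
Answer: -3945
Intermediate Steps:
P = -1574 (P = 2*(30*(-27) + 23) = 2*(-810 + 23) = 2*(-787) = -1574)
w(I) = 8 + I (w(I) = I + 8 = 8 + I)
(-2434 + w(55)) + P = (-2434 + (8 + 55)) - 1574 = (-2434 + 63) - 1574 = -2371 - 1574 = -3945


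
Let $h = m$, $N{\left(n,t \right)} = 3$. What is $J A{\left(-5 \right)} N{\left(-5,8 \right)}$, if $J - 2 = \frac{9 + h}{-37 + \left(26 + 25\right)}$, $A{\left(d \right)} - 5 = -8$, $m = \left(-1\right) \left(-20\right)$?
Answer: $- \frac{513}{14} \approx -36.643$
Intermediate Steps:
$m = 20$
$A{\left(d \right)} = -3$ ($A{\left(d \right)} = 5 - 8 = -3$)
$h = 20$
$J = \frac{57}{14}$ ($J = 2 + \frac{9 + 20}{-37 + \left(26 + 25\right)} = 2 + \frac{29}{-37 + 51} = 2 + \frac{29}{14} = \frac{57}{14} \approx 4.0714$)
$J A{\left(-5 \right)} N{\left(-5,8 \right)} = \frac{57}{14} \left(-3\right) 3 = \left(- \frac{171}{14}\right) 3 = - \frac{513}{14}$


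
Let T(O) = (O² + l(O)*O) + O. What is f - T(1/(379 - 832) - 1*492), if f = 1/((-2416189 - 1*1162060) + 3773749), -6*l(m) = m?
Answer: -24219029331876623/120355078500 ≈ -2.0123e+5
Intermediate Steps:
l(m) = -m/6
f = 1/195500 (f = 1/((-2416189 - 1162060) + 3773749) = 1/(-3578249 + 3773749) = 1/195500 ≈ 5.1151e-6)
T(O) = O + 5*O²/6 (T(O) = (O² + (-O/6)*O) + O = (O² - O²/6) + O = 5*O²/6 + O = O + 5*O²/6)
f - T(1/(379 - 832) - 1*492) = 1/195500 - (1/(379 - 832) - 1*492)*(6 + 5*(1/(379 - 832) - 1*492))/6 = 1/195500 - (1/(-453) - 492)*(6 + 5*(1/(-453) - 492))/6 = 1/195500 - (-1/453 - 492)*(6 + 5*(-1/453 - 492))/6 = 1/195500 - (-222877)*(6 + 5*(-222877/453))/(6*453) = 1/195500 - (-222877)*(6 - 1114385/453)/(6*453) = 1/195500 - (-222877)*(-1111667)/(6*453*453) = 1/195500 - 1*247765005959/1231254 = 1/195500 - 247765005959/1231254 = -24219029331876623/120355078500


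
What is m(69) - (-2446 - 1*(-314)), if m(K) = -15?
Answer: 2117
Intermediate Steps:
m(69) - (-2446 - 1*(-314)) = -15 - (-2446 - 1*(-314)) = -15 - (-2446 + 314) = -15 - 1*(-2132) = -15 + 2132 = 2117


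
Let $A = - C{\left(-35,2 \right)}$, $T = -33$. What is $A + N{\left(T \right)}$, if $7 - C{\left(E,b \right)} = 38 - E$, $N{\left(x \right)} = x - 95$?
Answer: $-62$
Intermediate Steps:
$N{\left(x \right)} = -95 + x$ ($N{\left(x \right)} = x - 95 = -95 + x$)
$C{\left(E,b \right)} = -31 + E$ ($C{\left(E,b \right)} = 7 - \left(38 - E\right) = 7 + \left(-38 + E\right) = -31 + E$)
$A = 66$ ($A = - (-31 - 35) = \left(-1\right) \left(-66\right) = 66$)
$A + N{\left(T \right)} = 66 - 128 = -62$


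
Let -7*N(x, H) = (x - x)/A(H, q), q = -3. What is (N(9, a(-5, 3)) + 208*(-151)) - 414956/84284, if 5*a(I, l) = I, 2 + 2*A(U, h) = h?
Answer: -661901707/21071 ≈ -31413.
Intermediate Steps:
A(U, h) = -1 + h/2
a(I, l) = I/5
N(x, H) = 0 (N(x, H) = -(x - x)/(7*(-1 + (½)*(-3))) = -0/(-1 - 3/2) = -0/(-5/2) = -0*(-2)/5 = -⅐*0 = 0)
(N(9, a(-5, 3)) + 208*(-151)) - 414956/84284 = (0 + 208*(-151)) - 414956/84284 = (0 - 31408) - 414956*1/84284 = -31408 - 103739/21071 = -661901707/21071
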